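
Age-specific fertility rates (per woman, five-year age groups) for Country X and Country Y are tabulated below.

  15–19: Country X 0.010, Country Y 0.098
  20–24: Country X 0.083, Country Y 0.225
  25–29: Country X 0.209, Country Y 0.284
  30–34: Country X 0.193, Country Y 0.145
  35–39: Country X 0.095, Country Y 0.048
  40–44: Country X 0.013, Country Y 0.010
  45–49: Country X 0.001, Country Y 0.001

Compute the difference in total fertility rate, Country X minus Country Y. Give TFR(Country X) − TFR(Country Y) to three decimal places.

Country X:
  Sum of ASFRs = 0.010 + 0.083 + 0.209 + 0.193 + 0.095 + 0.013 + 0.001 = 0.604
  TFR = 5 × 0.604 = 3.02
Country Y:
  Sum of ASFRs = 0.098 + 0.225 + 0.284 + 0.145 + 0.048 + 0.010 + 0.001 = 0.811
  TFR = 5 × 0.811 = 4.055
Difference = 3.02 − 4.055 = -1.035

-1.035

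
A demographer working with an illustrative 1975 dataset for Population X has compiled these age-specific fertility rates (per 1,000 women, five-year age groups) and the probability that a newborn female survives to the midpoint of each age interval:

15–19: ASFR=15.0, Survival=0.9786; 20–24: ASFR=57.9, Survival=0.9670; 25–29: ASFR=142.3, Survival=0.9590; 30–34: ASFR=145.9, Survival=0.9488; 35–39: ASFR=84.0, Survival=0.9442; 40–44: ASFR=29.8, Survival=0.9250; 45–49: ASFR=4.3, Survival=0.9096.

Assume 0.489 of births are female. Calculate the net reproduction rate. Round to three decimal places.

Proportion female at birth = 0.489.
Each age group contributes 5 × ASFR × survival:
  15–19: 5 × 15.0/1000 × 0.9786 = 0.07340
  20–24: 5 × 57.9/1000 × 0.9670 = 0.27995
  25–29: 5 × 142.3/1000 × 0.9590 = 0.68233
  30–34: 5 × 145.9/1000 × 0.9488 = 0.69215
  35–39: 5 × 84.0/1000 × 0.9442 = 0.39656
  40–44: 5 × 29.8/1000 × 0.9250 = 0.13783
  45–49: 5 × 4.3/1000 × 0.9096 = 0.01956
Sum = 2.28178
NRR = 0.489 × 2.28178 = 1.11579
An NRR exceeding 1 indicates intrinsic growth under these rates.

1.116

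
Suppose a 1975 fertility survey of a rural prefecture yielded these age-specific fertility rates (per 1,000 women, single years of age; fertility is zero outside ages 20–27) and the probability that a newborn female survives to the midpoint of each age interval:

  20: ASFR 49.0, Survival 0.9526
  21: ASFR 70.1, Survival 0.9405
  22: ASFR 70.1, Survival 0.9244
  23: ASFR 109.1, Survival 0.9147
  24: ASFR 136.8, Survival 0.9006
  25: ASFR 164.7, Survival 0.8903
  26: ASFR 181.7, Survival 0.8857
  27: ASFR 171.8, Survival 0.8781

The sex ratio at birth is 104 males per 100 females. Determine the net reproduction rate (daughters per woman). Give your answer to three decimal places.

0.421

Proportion female at birth = 100 / (100 + 104) = 0.49020.
Each age group contributes 1 × ASFR × survival:
  20: 1 × 49.0/1000 × 0.9526 = 0.04668
  21: 1 × 70.1/1000 × 0.9405 = 0.06593
  22: 1 × 70.1/1000 × 0.9244 = 0.06480
  23: 1 × 109.1/1000 × 0.9147 = 0.09979
  24: 1 × 136.8/1000 × 0.9006 = 0.12320
  25: 1 × 164.7/1000 × 0.8903 = 0.14663
  26: 1 × 181.7/1000 × 0.8857 = 0.16093
  27: 1 × 171.8/1000 × 0.8781 = 0.15086
Sum = 0.85882
NRR = 0.49020 × 0.85882 = 0.42099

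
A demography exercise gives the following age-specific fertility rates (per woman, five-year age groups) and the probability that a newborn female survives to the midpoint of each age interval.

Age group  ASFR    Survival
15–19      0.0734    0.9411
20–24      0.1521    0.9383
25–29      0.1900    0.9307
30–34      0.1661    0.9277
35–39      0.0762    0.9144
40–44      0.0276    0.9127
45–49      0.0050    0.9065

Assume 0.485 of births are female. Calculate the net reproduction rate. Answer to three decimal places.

Proportion female at birth = 0.485.
Weighting each age-specific rate by interval width and survival:
  15–19: 5 × 0.0734 × 0.9411 = 0.34538
  20–24: 5 × 0.1521 × 0.9383 = 0.71358
  25–29: 5 × 0.1900 × 0.9307 = 0.88417
  30–34: 5 × 0.1661 × 0.9277 = 0.77045
  35–39: 5 × 0.0762 × 0.9144 = 0.34839
  40–44: 5 × 0.0276 × 0.9127 = 0.12595
  45–49: 5 × 0.0050 × 0.9065 = 0.02266
Sum = 3.21058
NRR = 0.485 × 3.21058 = 1.55713
An NRR exceeding 1 indicates intrinsic growth under these rates.

1.557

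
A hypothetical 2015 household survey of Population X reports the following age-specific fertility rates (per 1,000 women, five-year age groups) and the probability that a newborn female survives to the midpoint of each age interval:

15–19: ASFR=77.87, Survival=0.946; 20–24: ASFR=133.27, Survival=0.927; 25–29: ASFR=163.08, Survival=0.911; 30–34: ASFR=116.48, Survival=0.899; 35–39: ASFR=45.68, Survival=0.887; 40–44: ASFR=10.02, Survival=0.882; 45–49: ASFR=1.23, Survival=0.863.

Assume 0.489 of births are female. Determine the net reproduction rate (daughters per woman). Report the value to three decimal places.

Proportion female at birth = 0.489.
Per-age-group product (5 × ASFR × survival probability):
  15–19: 5 × 77.87/1000 × 0.946 = 0.36833
  20–24: 5 × 133.27/1000 × 0.927 = 0.61771
  25–29: 5 × 163.08/1000 × 0.911 = 0.74283
  30–34: 5 × 116.48/1000 × 0.899 = 0.52358
  35–39: 5 × 45.68/1000 × 0.887 = 0.20259
  40–44: 5 × 10.02/1000 × 0.882 = 0.04419
  45–49: 5 × 1.23/1000 × 0.863 = 0.00531
Sum = 2.50454
NRR = 0.489 × 2.50454 = 1.22472
NRR > 1, so each generation more than replaces itself.

1.225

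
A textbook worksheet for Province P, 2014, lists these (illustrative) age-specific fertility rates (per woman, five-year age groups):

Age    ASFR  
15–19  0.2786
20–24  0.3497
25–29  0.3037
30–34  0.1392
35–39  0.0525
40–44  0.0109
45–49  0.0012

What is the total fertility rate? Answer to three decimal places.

Sum of ASFRs = 0.2786 + 0.3497 + 0.3037 + 0.1392 + 0.0525 + 0.0109 + 0.0012 = 1.1358
TFR = 5 × 1.1358 = 5.679

5.679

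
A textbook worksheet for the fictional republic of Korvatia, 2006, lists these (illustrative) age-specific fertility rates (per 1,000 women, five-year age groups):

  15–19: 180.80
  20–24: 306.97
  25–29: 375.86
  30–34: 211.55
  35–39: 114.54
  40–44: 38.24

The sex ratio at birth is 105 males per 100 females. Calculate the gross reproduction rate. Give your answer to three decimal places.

Proportion female at birth = 100 / (100 + 105) = 0.48780.
Sum of ASFRs = 180.80 + 306.97 + 375.86 + 211.55 + 114.54 + 38.24 = 1227.96
TFR = 5 × 1227.96 / 1000 = 6.1398
GRR = 0.48780 × 6.1398 = 2.99499

2.995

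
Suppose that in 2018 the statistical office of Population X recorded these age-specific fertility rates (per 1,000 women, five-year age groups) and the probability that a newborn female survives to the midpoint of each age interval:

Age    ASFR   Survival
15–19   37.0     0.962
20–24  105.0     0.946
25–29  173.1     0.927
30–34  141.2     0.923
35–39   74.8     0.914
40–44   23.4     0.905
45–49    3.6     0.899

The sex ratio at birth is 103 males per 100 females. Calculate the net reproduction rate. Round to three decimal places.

1.277

Proportion female at birth = 100 / (100 + 103) = 0.49261.
Weighting each age-specific rate by interval width and survival:
  15–19: 5 × 37.0/1000 × 0.962 = 0.17797
  20–24: 5 × 105.0/1000 × 0.946 = 0.49665
  25–29: 5 × 173.1/1000 × 0.927 = 0.80232
  30–34: 5 × 141.2/1000 × 0.923 = 0.65164
  35–39: 5 × 74.8/1000 × 0.914 = 0.34184
  40–44: 5 × 23.4/1000 × 0.905 = 0.10589
  45–49: 5 × 3.6/1000 × 0.899 = 0.01618
Sum = 2.59249
NRR = 0.49261 × 2.59249 = 1.27709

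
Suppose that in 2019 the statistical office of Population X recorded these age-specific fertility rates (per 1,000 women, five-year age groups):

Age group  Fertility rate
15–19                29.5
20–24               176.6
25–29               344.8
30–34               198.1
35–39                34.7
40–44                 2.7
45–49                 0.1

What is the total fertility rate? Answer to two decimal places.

Sum of ASFRs = 29.5 + 176.6 + 344.8 + 198.1 + 34.7 + 2.7 + 0.1 = 786.5
TFR = 5 × 786.5 / 1000 = 3.9325

3.93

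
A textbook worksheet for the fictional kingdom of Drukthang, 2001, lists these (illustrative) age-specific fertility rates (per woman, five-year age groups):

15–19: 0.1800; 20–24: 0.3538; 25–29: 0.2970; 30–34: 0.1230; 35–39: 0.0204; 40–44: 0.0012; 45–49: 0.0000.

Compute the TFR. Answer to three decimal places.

Sum of ASFRs = 0.1800 + 0.3538 + 0.2970 + 0.1230 + 0.0204 + 0.0012 + 0.0000 = 0.9754
TFR = 5 × 0.9754 = 4.877

4.877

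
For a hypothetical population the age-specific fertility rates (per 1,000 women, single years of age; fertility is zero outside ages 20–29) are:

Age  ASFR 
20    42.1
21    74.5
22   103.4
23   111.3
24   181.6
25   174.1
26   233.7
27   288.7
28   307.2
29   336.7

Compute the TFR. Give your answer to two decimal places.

1.85

Sum of ASFRs = 42.1 + 74.5 + 103.4 + 111.3 + 181.6 + 174.1 + 233.7 + 288.7 + 307.2 + 336.7 = 1853.3
TFR = 1853.3 / 1000 = 1.8533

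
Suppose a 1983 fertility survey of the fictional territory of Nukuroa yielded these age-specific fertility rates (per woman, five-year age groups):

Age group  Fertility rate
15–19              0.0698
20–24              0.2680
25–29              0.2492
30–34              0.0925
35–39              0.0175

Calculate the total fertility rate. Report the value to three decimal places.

Sum of ASFRs = 0.0698 + 0.2680 + 0.2492 + 0.0925 + 0.0175 = 0.6970
TFR = 5 × 0.6970 = 3.485

3.485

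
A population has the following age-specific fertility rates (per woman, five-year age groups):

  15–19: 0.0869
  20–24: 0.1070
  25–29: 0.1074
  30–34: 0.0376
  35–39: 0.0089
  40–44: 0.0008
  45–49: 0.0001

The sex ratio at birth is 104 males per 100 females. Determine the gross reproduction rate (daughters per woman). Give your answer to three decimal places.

0.855

Proportion female at birth = 100 / (100 + 104) = 0.49020.
Sum of ASFRs = 0.0869 + 0.1070 + 0.1074 + 0.0376 + 0.0089 + 0.0008 + 0.0001 = 0.3487
TFR = 5 × 0.3487 = 1.7435
GRR = 0.49020 × 1.7435 = 0.85466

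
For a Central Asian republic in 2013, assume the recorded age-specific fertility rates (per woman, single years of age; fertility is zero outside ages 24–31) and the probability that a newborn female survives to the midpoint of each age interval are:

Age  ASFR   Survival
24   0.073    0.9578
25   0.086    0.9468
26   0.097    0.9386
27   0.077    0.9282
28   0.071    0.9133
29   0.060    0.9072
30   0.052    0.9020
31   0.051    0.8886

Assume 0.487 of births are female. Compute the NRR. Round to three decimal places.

0.256

Proportion female at birth = 0.487.
Per-age-group product (1 × ASFR × survival probability):
  24: 1 × 0.073 × 0.9578 = 0.06992
  25: 1 × 0.086 × 0.9468 = 0.08142
  26: 1 × 0.097 × 0.9386 = 0.09104
  27: 1 × 0.077 × 0.9282 = 0.07147
  28: 1 × 0.071 × 0.9133 = 0.06484
  29: 1 × 0.060 × 0.9072 = 0.05443
  30: 1 × 0.052 × 0.9020 = 0.04690
  31: 1 × 0.051 × 0.8886 = 0.04532
Sum = 0.52534
NRR = 0.487 × 0.52534 = 0.25584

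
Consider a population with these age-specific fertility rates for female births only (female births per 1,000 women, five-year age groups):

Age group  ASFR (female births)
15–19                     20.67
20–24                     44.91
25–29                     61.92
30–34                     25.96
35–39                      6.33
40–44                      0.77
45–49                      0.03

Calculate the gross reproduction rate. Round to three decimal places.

0.803

Sum of female ASFRs = 20.67 + 44.91 + 61.92 + 25.96 + 6.33 + 0.77 + 0.03 = 160.59
GRR = 5 × 160.59 / 1000 = 0.80295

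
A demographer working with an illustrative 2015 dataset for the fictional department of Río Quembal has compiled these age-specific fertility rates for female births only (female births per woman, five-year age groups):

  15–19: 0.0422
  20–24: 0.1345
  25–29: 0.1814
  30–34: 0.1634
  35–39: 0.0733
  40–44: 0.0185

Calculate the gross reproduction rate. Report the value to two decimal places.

3.07

Sum of female ASFRs = 0.0422 + 0.1345 + 0.1814 + 0.1634 + 0.0733 + 0.0185 = 0.6133
GRR = 5 × 0.6133 = 3.0665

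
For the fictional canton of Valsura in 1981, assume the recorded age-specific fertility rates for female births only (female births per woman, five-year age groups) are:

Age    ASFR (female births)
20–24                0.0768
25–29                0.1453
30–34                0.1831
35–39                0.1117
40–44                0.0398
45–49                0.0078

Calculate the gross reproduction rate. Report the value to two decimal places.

2.82

Sum of female ASFRs = 0.0768 + 0.1453 + 0.1831 + 0.1117 + 0.0398 + 0.0078 = 0.5645
GRR = 5 × 0.5645 = 2.8225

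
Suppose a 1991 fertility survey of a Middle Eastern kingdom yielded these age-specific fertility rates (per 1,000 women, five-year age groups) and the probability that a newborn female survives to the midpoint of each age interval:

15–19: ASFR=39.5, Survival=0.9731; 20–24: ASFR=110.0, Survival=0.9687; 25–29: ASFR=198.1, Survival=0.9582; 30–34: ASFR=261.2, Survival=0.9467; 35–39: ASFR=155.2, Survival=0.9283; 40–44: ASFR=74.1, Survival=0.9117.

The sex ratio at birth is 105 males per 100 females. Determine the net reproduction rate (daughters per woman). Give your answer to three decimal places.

Proportion female at birth = 100 / (100 + 105) = 0.48780.
Per-age-group product (5 × ASFR × survival probability):
  15–19: 5 × 39.5/1000 × 0.9731 = 0.19219
  20–24: 5 × 110.0/1000 × 0.9687 = 0.53279
  25–29: 5 × 198.1/1000 × 0.9582 = 0.94910
  30–34: 5 × 261.2/1000 × 0.9467 = 1.23639
  35–39: 5 × 155.2/1000 × 0.9283 = 0.72036
  40–44: 5 × 74.1/1000 × 0.9117 = 0.33778
Sum = 3.96861
NRR = 0.48780 × 3.96861 = 1.93589
With NRR above 1 the population is above replacement fertility.

1.936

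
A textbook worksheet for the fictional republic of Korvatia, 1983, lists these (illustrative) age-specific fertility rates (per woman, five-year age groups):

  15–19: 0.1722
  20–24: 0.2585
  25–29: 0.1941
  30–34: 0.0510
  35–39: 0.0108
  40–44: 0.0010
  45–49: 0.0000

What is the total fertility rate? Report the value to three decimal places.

3.438

Sum of ASFRs = 0.1722 + 0.2585 + 0.1941 + 0.0510 + 0.0108 + 0.0010 + 0.0000 = 0.6876
TFR = 5 × 0.6876 = 3.438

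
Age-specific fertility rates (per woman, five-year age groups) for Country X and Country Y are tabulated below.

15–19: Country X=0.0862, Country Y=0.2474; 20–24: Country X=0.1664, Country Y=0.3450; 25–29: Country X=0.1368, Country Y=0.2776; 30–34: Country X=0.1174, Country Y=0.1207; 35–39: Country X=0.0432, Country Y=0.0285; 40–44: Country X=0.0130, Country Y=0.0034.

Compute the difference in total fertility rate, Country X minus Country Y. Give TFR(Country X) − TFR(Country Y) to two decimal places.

-2.30

Country X:
  Sum of ASFRs = 0.0862 + 0.1664 + 0.1368 + 0.1174 + 0.0432 + 0.0130 = 0.5630
  TFR = 5 × 0.5630 = 2.815
Country Y:
  Sum of ASFRs = 0.2474 + 0.3450 + 0.2776 + 0.1207 + 0.0285 + 0.0034 = 1.0226
  TFR = 5 × 1.0226 = 5.113
Difference = 2.815 − 5.113 = -2.298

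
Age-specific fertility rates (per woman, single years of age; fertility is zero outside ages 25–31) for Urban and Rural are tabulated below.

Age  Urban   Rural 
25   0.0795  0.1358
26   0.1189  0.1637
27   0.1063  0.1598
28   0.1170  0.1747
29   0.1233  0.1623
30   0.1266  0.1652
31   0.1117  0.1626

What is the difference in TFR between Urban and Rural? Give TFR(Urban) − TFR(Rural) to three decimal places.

Urban:
  Sum of ASFRs = 0.0795 + 0.1189 + 0.1063 + 0.1170 + 0.1233 + 0.1266 + 0.1117 = 0.7833
  TFR = 0.7833
Rural:
  Sum of ASFRs = 0.1358 + 0.1637 + 0.1598 + 0.1747 + 0.1623 + 0.1652 + 0.1626 = 1.1241
  TFR = 1.1241
Difference = 0.7833 − 1.1241 = -0.3408

-0.341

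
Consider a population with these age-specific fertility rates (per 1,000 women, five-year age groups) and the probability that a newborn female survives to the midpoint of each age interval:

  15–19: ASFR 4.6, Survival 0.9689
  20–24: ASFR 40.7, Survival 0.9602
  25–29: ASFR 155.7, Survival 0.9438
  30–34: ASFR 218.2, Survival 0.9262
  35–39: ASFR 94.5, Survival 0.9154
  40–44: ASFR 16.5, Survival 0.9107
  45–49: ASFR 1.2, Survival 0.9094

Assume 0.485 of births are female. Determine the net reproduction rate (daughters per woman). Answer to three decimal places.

Proportion female at birth = 0.485.
Weighting each age-specific rate by interval width and survival:
  15–19: 5 × 4.6/1000 × 0.9689 = 0.02228
  20–24: 5 × 40.7/1000 × 0.9602 = 0.19540
  25–29: 5 × 155.7/1000 × 0.9438 = 0.73475
  30–34: 5 × 218.2/1000 × 0.9262 = 1.01048
  35–39: 5 × 94.5/1000 × 0.9154 = 0.43253
  40–44: 5 × 16.5/1000 × 0.9107 = 0.07513
  45–49: 5 × 1.2/1000 × 0.9094 = 0.00546
Sum = 2.47603
NRR = 0.485 × 2.47603 = 1.20087

1.201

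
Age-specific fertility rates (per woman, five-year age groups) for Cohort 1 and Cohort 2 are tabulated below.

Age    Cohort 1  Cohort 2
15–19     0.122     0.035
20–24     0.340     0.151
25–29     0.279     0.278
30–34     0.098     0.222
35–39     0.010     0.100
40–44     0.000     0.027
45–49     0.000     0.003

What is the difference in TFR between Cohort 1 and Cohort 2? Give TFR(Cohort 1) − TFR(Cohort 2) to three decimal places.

0.165

Cohort 1:
  Sum of ASFRs = 0.122 + 0.340 + 0.279 + 0.098 + 0.010 + 0.000 + 0.000 = 0.849
  TFR = 5 × 0.849 = 4.245
Cohort 2:
  Sum of ASFRs = 0.035 + 0.151 + 0.278 + 0.222 + 0.100 + 0.027 + 0.003 = 0.816
  TFR = 5 × 0.816 = 4.08
Difference = 4.245 − 4.08 = 0.165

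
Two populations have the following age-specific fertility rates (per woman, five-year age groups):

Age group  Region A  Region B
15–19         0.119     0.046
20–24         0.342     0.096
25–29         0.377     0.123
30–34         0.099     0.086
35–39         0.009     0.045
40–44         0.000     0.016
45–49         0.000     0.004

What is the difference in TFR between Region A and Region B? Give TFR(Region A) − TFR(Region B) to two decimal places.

Region A:
  Sum of ASFRs = 0.119 + 0.342 + 0.377 + 0.099 + 0.009 + 0.000 + 0.000 = 0.946
  TFR = 5 × 0.946 = 4.73
Region B:
  Sum of ASFRs = 0.046 + 0.096 + 0.123 + 0.086 + 0.045 + 0.016 + 0.004 = 0.416
  TFR = 5 × 0.416 = 2.08
Difference = 4.73 − 2.08 = 2.65

2.65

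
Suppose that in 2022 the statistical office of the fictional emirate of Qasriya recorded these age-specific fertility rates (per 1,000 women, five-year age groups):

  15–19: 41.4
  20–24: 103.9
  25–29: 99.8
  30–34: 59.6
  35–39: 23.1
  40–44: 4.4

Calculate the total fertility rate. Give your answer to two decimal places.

1.66

Sum of ASFRs = 41.4 + 103.9 + 99.8 + 59.6 + 23.1 + 4.4 = 332.2
TFR = 5 × 332.2 / 1000 = 1.661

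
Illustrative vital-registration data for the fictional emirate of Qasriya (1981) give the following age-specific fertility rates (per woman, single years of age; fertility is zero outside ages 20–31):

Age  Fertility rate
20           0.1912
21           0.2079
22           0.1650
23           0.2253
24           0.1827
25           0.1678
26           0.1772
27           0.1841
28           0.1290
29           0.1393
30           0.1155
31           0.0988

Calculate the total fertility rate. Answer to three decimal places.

Sum of ASFRs = 0.1912 + 0.2079 + 0.1650 + 0.2253 + 0.1827 + 0.1678 + 0.1772 + 0.1841 + 0.1290 + 0.1393 + 0.1155 + 0.0988 = 1.9838
TFR = 1.9838

1.984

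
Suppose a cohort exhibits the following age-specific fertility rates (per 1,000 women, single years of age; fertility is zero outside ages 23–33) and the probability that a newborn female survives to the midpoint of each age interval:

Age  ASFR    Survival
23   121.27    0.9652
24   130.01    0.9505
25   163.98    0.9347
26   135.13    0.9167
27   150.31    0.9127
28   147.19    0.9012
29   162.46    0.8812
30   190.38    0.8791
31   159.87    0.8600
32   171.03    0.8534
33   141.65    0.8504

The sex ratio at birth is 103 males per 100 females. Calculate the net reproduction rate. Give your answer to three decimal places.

0.740

Proportion female at birth = 100 / (100 + 103) = 0.49261.
Per-age-group product (1 × ASFR × survival probability):
  23: 1 × 121.27/1000 × 0.9652 = 0.11705
  24: 1 × 130.01/1000 × 0.9505 = 0.12357
  25: 1 × 163.98/1000 × 0.9347 = 0.15327
  26: 1 × 135.13/1000 × 0.9167 = 0.12387
  27: 1 × 150.31/1000 × 0.9127 = 0.13719
  28: 1 × 147.19/1000 × 0.9012 = 0.13265
  29: 1 × 162.46/1000 × 0.8812 = 0.14316
  30: 1 × 190.38/1000 × 0.8791 = 0.16736
  31: 1 × 159.87/1000 × 0.8600 = 0.13749
  32: 1 × 171.03/1000 × 0.8534 = 0.14596
  33: 1 × 141.65/1000 × 0.8504 = 0.12046
Sum = 1.50203
NRR = 0.49261 × 1.50203 = 0.73991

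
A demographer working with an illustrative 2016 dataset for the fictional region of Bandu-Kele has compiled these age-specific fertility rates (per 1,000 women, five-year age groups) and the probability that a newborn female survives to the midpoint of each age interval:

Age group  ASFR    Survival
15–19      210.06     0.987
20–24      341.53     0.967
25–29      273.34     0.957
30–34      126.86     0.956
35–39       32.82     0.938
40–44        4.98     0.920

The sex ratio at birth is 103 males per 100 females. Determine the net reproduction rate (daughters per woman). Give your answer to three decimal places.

2.354

Proportion female at birth = 100 / (100 + 103) = 0.49261.
Survival-weighted fertility by age (5·fₓ·Sₓ):
  15–19: 5 × 210.06/1000 × 0.987 = 1.03665
  20–24: 5 × 341.53/1000 × 0.967 = 1.65130
  25–29: 5 × 273.34/1000 × 0.957 = 1.30793
  30–34: 5 × 126.86/1000 × 0.956 = 0.60639
  35–39: 5 × 32.82/1000 × 0.938 = 0.15393
  40–44: 5 × 4.98/1000 × 0.920 = 0.02291
Sum = 4.77911
NRR = 0.49261 × 4.77911 = 2.35424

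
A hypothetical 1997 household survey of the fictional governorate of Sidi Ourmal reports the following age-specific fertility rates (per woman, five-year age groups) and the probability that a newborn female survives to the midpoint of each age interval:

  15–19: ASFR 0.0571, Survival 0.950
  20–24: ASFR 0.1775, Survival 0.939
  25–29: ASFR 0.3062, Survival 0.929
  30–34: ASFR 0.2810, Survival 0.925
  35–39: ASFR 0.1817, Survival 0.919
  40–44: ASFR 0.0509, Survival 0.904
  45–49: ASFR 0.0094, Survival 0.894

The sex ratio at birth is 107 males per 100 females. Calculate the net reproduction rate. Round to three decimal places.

Proportion female at birth = 100 / (100 + 107) = 0.48309.
Each age group contributes 5 × ASFR × survival:
  15–19: 5 × 0.0571 × 0.950 = 0.27123
  20–24: 5 × 0.1775 × 0.939 = 0.83336
  25–29: 5 × 0.3062 × 0.929 = 1.42230
  30–34: 5 × 0.2810 × 0.925 = 1.29963
  35–39: 5 × 0.1817 × 0.919 = 0.83491
  40–44: 5 × 0.0509 × 0.904 = 0.23007
  45–49: 5 × 0.0094 × 0.894 = 0.04202
Sum = 4.93352
NRR = 0.48309 × 4.93352 = 2.38333

2.383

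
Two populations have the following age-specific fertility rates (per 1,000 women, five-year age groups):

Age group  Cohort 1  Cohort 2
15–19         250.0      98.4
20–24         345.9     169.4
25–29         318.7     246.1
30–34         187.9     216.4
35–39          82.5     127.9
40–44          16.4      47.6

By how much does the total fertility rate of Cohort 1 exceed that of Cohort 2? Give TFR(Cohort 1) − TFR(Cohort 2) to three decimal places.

1.478

Cohort 1:
  Sum of ASFRs = 250.0 + 345.9 + 318.7 + 187.9 + 82.5 + 16.4 = 1201.4
  TFR = 5 × 1201.4 / 1000 = 6.007
Cohort 2:
  Sum of ASFRs = 98.4 + 169.4 + 246.1 + 216.4 + 127.9 + 47.6 = 905.8
  TFR = 5 × 905.8 / 1000 = 4.529
Difference = 6.007 − 4.529 = 1.478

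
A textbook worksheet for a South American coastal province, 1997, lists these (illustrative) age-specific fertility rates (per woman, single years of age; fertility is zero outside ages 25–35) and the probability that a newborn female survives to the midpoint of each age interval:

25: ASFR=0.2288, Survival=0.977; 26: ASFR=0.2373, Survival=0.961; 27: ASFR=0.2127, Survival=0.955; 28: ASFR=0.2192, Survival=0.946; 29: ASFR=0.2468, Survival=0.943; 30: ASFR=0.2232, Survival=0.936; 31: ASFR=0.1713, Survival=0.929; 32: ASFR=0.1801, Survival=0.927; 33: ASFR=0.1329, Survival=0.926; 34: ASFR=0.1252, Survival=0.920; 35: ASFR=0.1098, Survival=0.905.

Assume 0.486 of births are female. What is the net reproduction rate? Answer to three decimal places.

Proportion female at birth = 0.486.
Each age group contributes 1 × ASFR × survival:
  25: 1 × 0.2288 × 0.977 = 0.22354
  26: 1 × 0.2373 × 0.961 = 0.22805
  27: 1 × 0.2127 × 0.955 = 0.20313
  28: 1 × 0.2192 × 0.946 = 0.20736
  29: 1 × 0.2468 × 0.943 = 0.23273
  30: 1 × 0.2232 × 0.936 = 0.20892
  31: 1 × 0.1713 × 0.929 = 0.15914
  32: 1 × 0.1801 × 0.927 = 0.16695
  33: 1 × 0.1329 × 0.926 = 0.12307
  34: 1 × 0.1252 × 0.920 = 0.11518
  35: 1 × 0.1098 × 0.905 = 0.09937
Sum = 1.96744
NRR = 0.486 × 1.96744 = 0.95618
With NRR below 1 the population is below replacement fertility.

0.956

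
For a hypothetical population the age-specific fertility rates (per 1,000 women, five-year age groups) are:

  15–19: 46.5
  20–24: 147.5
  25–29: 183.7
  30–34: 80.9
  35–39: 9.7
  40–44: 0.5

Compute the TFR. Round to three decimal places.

Sum of ASFRs = 46.5 + 147.5 + 183.7 + 80.9 + 9.7 + 0.5 = 468.8
TFR = 5 × 468.8 / 1000 = 2.344

2.344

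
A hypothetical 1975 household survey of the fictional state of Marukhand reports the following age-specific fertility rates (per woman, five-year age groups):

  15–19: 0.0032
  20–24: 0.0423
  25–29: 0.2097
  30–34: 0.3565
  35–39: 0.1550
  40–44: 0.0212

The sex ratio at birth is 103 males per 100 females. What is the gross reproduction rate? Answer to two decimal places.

Proportion female at birth = 100 / (100 + 103) = 0.49261.
Sum of ASFRs = 0.0032 + 0.0423 + 0.2097 + 0.3565 + 0.1550 + 0.0212 = 0.7879
TFR = 5 × 0.7879 = 3.9395
GRR = 0.49261 × 3.9395 = 1.94064

1.94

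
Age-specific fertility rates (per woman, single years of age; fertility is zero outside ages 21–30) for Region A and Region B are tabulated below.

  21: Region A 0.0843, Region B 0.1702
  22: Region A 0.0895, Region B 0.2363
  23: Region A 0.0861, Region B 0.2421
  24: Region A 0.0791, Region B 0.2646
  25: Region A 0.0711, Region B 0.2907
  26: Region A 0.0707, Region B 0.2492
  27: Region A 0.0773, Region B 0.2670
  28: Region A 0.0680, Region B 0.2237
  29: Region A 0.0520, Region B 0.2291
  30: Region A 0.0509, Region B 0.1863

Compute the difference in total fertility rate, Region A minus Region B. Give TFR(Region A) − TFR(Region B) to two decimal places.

Region A:
  Sum of ASFRs = 0.0843 + 0.0895 + 0.0861 + 0.0791 + 0.0711 + 0.0707 + 0.0773 + 0.0680 + 0.0520 + 0.0509 = 0.7290
  TFR = 0.729
Region B:
  Sum of ASFRs = 0.1702 + 0.2363 + 0.2421 + 0.2646 + 0.2907 + 0.2492 + 0.2670 + 0.2237 + 0.2291 + 0.1863 = 2.3592
  TFR = 2.3592
Difference = 0.729 − 2.3592 = -1.6302

-1.63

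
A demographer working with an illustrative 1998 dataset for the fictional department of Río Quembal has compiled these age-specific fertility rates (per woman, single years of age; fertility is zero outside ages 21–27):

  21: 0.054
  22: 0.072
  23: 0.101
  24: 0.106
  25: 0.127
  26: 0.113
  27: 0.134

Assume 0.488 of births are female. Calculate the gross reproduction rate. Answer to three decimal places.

0.345

Proportion female at birth = 0.488.
Sum of ASFRs = 0.054 + 0.072 + 0.101 + 0.106 + 0.127 + 0.113 + 0.134 = 0.707
TFR = 0.707
GRR = 0.488 × 0.707 = 0.34502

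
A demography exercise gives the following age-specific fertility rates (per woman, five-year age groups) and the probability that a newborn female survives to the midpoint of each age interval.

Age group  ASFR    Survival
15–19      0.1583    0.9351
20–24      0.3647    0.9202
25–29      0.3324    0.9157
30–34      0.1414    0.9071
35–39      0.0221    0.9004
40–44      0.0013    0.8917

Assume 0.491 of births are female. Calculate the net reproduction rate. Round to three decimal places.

2.301

Proportion female at birth = 0.491.
Weighting each age-specific rate by interval width and survival:
  15–19: 5 × 0.1583 × 0.9351 = 0.74013
  20–24: 5 × 0.3647 × 0.9202 = 1.67798
  25–29: 5 × 0.3324 × 0.9157 = 1.52189
  30–34: 5 × 0.1414 × 0.9071 = 0.64132
  35–39: 5 × 0.0221 × 0.9004 = 0.09949
  40–44: 5 × 0.0013 × 0.8917 = 0.00580
Sum = 4.68661
NRR = 0.491 × 4.68661 = 2.30113
With NRR above 1 the population is above replacement fertility.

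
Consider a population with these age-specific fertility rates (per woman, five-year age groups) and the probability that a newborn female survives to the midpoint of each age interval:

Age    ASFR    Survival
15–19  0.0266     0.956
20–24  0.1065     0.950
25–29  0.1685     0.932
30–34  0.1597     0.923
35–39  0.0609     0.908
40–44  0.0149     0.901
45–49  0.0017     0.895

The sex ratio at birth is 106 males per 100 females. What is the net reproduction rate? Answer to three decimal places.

1.217

Proportion female at birth = 100 / (100 + 106) = 0.48544.
Each age group contributes 5 × ASFR × survival:
  15–19: 5 × 0.0266 × 0.956 = 0.12715
  20–24: 5 × 0.1065 × 0.950 = 0.50588
  25–29: 5 × 0.1685 × 0.932 = 0.78521
  30–34: 5 × 0.1597 × 0.923 = 0.73702
  35–39: 5 × 0.0609 × 0.908 = 0.27649
  40–44: 5 × 0.0149 × 0.901 = 0.06712
  45–49: 5 × 0.0017 × 0.895 = 0.00761
Sum = 2.50648
NRR = 0.48544 × 2.50648 = 1.21675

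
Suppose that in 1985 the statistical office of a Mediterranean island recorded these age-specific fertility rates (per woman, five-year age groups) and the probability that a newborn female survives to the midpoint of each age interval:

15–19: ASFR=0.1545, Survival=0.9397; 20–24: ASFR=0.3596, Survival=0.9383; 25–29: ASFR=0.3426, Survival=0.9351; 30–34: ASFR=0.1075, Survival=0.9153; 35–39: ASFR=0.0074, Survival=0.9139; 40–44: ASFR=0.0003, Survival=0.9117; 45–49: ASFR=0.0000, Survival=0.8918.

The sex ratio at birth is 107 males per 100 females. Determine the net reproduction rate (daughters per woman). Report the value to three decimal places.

Proportion female at birth = 100 / (100 + 107) = 0.48309.
Survival-weighted fertility by age (5·fₓ·Sₓ):
  15–19: 5 × 0.1545 × 0.9397 = 0.72592
  20–24: 5 × 0.3596 × 0.9383 = 1.68706
  25–29: 5 × 0.3426 × 0.9351 = 1.60183
  30–34: 5 × 0.1075 × 0.9153 = 0.49197
  35–39: 5 × 0.0074 × 0.9139 = 0.03381
  40–44: 5 × 0.0003 × 0.9117 = 0.00137
  45–49: 5 × 0.0000 × 0.8918 = 0.00000
Sum = 4.54196
NRR = 0.48309 × 4.54196 = 2.19418
With NRR above 1 the population is above replacement fertility.

2.194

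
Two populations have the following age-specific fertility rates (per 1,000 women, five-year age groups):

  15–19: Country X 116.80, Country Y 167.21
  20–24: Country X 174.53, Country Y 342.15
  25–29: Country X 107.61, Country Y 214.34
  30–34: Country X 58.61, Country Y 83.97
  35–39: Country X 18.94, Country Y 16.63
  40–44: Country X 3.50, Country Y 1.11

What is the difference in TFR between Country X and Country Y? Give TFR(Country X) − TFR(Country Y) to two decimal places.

Country X:
  Sum of ASFRs = 116.80 + 174.53 + 107.61 + 58.61 + 18.94 + 3.50 = 479.99
  TFR = 5 × 479.99 / 1000 = 2.39995
Country Y:
  Sum of ASFRs = 167.21 + 342.15 + 214.34 + 83.97 + 16.63 + 1.11 = 825.41
  TFR = 5 × 825.41 / 1000 = 4.12705
Difference = 2.39995 − 4.12705 = -1.7271

-1.73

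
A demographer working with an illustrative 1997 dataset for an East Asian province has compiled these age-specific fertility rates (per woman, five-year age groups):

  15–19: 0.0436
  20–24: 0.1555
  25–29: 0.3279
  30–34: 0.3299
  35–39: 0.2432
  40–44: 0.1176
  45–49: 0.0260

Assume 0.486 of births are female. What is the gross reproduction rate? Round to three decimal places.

3.022

Proportion female at birth = 0.486.
Sum of ASFRs = 0.0436 + 0.1555 + 0.3279 + 0.3299 + 0.2432 + 0.1176 + 0.0260 = 1.2437
TFR = 5 × 1.2437 = 6.2185
GRR = 0.486 × 6.2185 = 3.02219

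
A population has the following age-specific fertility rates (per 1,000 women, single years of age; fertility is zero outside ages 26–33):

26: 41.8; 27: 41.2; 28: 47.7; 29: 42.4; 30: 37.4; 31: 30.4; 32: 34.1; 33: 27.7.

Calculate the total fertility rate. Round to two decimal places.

Sum of ASFRs = 41.8 + 41.2 + 47.7 + 42.4 + 37.4 + 30.4 + 34.1 + 27.7 = 302.7
TFR = 302.7 / 1000 = 0.3027

0.30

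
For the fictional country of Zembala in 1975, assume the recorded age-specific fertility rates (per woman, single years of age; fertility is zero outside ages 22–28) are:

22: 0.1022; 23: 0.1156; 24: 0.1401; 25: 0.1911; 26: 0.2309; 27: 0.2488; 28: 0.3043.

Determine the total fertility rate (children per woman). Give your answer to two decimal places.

Sum of ASFRs = 0.1022 + 0.1156 + 0.1401 + 0.1911 + 0.2309 + 0.2488 + 0.3043 = 1.3330
TFR = 1.333

1.33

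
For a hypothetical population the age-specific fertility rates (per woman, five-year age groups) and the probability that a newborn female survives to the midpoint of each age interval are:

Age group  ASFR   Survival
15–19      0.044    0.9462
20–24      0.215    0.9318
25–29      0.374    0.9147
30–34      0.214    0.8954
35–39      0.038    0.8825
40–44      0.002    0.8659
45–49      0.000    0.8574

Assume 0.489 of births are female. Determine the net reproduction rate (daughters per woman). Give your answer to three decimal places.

1.983

Proportion female at birth = 0.489.
Survival-weighted fertility by age (5·fₓ·Sₓ):
  15–19: 5 × 0.044 × 0.9462 = 0.20816
  20–24: 5 × 0.215 × 0.9318 = 1.00169
  25–29: 5 × 0.374 × 0.9147 = 1.71049
  30–34: 5 × 0.214 × 0.8954 = 0.95808
  35–39: 5 × 0.038 × 0.8825 = 0.16768
  40–44: 5 × 0.002 × 0.8659 = 0.00866
  45–49: 5 × 0.000 × 0.8574 = 0.00000
Sum = 4.05476
NRR = 0.489 × 4.05476 = 1.98278
An NRR exceeding 1 indicates intrinsic growth under these rates.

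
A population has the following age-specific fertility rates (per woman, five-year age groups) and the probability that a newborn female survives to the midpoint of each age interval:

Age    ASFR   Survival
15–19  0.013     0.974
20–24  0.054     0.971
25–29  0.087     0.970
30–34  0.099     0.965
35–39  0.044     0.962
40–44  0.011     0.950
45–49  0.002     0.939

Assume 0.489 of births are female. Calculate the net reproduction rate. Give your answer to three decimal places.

0.733

Proportion female at birth = 0.489.
Per-age-group product (5 × ASFR × survival probability):
  15–19: 5 × 0.013 × 0.974 = 0.06331
  20–24: 5 × 0.054 × 0.971 = 0.26217
  25–29: 5 × 0.087 × 0.970 = 0.42195
  30–34: 5 × 0.099 × 0.965 = 0.47768
  35–39: 5 × 0.044 × 0.962 = 0.21164
  40–44: 5 × 0.011 × 0.950 = 0.05225
  45–49: 5 × 0.002 × 0.939 = 0.00939
Sum = 1.49839
NRR = 0.489 × 1.49839 = 0.73271
With NRR below 1 the population is below replacement fertility.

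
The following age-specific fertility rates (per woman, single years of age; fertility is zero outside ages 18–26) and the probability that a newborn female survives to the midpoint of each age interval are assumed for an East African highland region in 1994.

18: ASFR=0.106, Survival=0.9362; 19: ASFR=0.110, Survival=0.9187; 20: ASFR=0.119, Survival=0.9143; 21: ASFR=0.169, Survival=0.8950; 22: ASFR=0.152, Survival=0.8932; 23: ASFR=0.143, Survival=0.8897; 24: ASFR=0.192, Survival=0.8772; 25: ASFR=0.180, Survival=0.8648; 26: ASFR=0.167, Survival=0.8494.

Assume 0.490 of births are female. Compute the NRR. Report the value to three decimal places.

Proportion female at birth = 0.490.
Survival-weighted fertility by age (1·fₓ·Sₓ):
  18: 1 × 0.106 × 0.9362 = 0.09924
  19: 1 × 0.110 × 0.9187 = 0.10106
  20: 1 × 0.119 × 0.9143 = 0.10880
  21: 1 × 0.169 × 0.8950 = 0.15126
  22: 1 × 0.152 × 0.8932 = 0.13577
  23: 1 × 0.143 × 0.8897 = 0.12723
  24: 1 × 0.192 × 0.8772 = 0.16842
  25: 1 × 0.180 × 0.8648 = 0.15566
  26: 1 × 0.167 × 0.8494 = 0.14185
Sum = 1.18929
NRR = 0.490 × 1.18929 = 0.58275
NRR < 1, so the cohort does not fully replace itself.

0.583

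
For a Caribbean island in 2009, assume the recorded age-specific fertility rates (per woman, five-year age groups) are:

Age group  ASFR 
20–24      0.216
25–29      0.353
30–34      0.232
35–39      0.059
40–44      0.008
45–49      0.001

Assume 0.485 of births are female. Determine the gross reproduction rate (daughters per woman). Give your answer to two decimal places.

2.11

Proportion female at birth = 0.485.
Sum of ASFRs = 0.216 + 0.353 + 0.232 + 0.059 + 0.008 + 0.001 = 0.869
TFR = 5 × 0.869 = 4.345
GRR = 0.485 × 4.345 = 2.10733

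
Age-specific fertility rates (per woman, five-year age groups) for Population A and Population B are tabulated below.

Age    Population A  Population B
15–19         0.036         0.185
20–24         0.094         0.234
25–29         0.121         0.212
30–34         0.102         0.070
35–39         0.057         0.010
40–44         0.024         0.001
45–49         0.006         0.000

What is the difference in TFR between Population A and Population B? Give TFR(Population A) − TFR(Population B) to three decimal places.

Population A:
  Sum of ASFRs = 0.036 + 0.094 + 0.121 + 0.102 + 0.057 + 0.024 + 0.006 = 0.440
  TFR = 5 × 0.440 = 2.2
Population B:
  Sum of ASFRs = 0.185 + 0.234 + 0.212 + 0.070 + 0.010 + 0.001 + 0.000 = 0.712
  TFR = 5 × 0.712 = 3.56
Difference = 2.2 − 3.56 = -1.36

-1.360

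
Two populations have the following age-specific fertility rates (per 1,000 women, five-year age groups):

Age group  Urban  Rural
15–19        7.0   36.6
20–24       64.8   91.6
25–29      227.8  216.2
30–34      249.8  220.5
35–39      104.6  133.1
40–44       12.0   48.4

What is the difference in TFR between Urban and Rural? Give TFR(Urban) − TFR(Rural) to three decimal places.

-0.402

Urban:
  Sum of ASFRs = 7.0 + 64.8 + 227.8 + 249.8 + 104.6 + 12.0 = 666.0
  TFR = 5 × 666.0 / 1000 = 3.33
Rural:
  Sum of ASFRs = 36.6 + 91.6 + 216.2 + 220.5 + 133.1 + 48.4 = 746.4
  TFR = 5 × 746.4 / 1000 = 3.732
Difference = 3.33 − 3.732 = -0.402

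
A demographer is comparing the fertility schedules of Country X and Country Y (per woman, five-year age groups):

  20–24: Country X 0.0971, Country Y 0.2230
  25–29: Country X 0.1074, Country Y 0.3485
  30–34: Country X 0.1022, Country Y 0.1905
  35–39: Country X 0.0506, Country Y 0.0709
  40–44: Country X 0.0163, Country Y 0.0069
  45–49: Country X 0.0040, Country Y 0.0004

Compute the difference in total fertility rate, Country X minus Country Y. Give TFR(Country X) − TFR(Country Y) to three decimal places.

Country X:
  Sum of ASFRs = 0.0971 + 0.1074 + 0.1022 + 0.0506 + 0.0163 + 0.0040 = 0.3776
  TFR = 5 × 0.3776 = 1.888
Country Y:
  Sum of ASFRs = 0.2230 + 0.3485 + 0.1905 + 0.0709 + 0.0069 + 0.0004 = 0.8402
  TFR = 5 × 0.8402 = 4.201
Difference = 1.888 − 4.201 = -2.313

-2.313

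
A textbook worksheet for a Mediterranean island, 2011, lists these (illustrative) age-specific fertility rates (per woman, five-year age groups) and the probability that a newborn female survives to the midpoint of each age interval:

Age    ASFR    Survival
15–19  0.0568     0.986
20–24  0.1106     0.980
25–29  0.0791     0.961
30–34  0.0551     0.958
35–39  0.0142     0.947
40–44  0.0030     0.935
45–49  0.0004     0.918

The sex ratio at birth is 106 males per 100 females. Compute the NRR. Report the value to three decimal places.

0.752

Proportion female at birth = 100 / (100 + 106) = 0.48544.
Weighting each age-specific rate by interval width and survival:
  15–19: 5 × 0.0568 × 0.986 = 0.28002
  20–24: 5 × 0.1106 × 0.980 = 0.54194
  25–29: 5 × 0.0791 × 0.961 = 0.38008
  30–34: 5 × 0.0551 × 0.958 = 0.26393
  35–39: 5 × 0.0142 × 0.947 = 0.06724
  40–44: 5 × 0.0030 × 0.935 = 0.01403
  45–49: 5 × 0.0004 × 0.918 = 0.00184
Sum = 1.54908
NRR = 0.48544 × 1.54908 = 0.75199
NRR < 1, so the cohort does not fully replace itself.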